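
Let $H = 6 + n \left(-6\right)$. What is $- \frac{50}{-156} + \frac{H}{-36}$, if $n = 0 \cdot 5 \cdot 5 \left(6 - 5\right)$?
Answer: $\frac{2}{13} \approx 0.15385$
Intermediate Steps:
$n = 0$ ($n = 0 \cdot 5 \left(6 - 5\right) = 0 \left(6 - 5\right) = 0 \cdot 1 = 0$)
$H = 6$ ($H = 6 + 0 \left(-6\right) = 6 + 0 = 6$)
$- \frac{50}{-156} + \frac{H}{-36} = - \frac{50}{-156} + \frac{6}{-36} = \left(-50\right) \left(- \frac{1}{156}\right) + 6 \left(- \frac{1}{36}\right) = \frac{25}{78} - \frac{1}{6} = \frac{2}{13}$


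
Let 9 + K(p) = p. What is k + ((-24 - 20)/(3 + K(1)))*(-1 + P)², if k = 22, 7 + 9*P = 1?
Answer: 418/9 ≈ 46.444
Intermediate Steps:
P = -⅔ (P = -7/9 + (⅑)*1 = -7/9 + ⅑ = -⅔ ≈ -0.66667)
K(p) = -9 + p
k + ((-24 - 20)/(3 + K(1)))*(-1 + P)² = 22 + ((-24 - 20)/(3 + (-9 + 1)))*(-1 - ⅔)² = 22 + (-44/(3 - 8))*(-5/3)² = 22 - 44/(-5)*(25/9) = 22 - 44*(-⅕)*(25/9) = 22 + (44/5)*(25/9) = 22 + 220/9 = 418/9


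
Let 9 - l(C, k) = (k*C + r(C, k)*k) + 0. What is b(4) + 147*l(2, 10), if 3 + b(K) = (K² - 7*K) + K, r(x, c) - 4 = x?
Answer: -10448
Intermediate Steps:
r(x, c) = 4 + x
l(C, k) = 9 - C*k - k*(4 + C) (l(C, k) = 9 - ((k*C + (4 + C)*k) + 0) = 9 - ((C*k + k*(4 + C)) + 0) = 9 - (C*k + k*(4 + C)) = 9 + (-C*k - k*(4 + C)) = 9 - C*k - k*(4 + C))
b(K) = -3 + K² - 6*K (b(K) = -3 + ((K² - 7*K) + K) = -3 + (K² - 6*K) = -3 + K² - 6*K)
b(4) + 147*l(2, 10) = (-3 + 4² - 6*4) + 147*(9 - 1*2*10 - 1*10*(4 + 2)) = (-3 + 16 - 24) + 147*(9 - 20 - 1*10*6) = -11 + 147*(9 - 20 - 60) = -11 + 147*(-71) = -11 - 10437 = -10448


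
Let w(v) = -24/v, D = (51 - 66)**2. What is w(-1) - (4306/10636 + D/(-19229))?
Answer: 2414032241/102259822 ≈ 23.607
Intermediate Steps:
D = 225 (D = (-15)**2 = 225)
w(-1) - (4306/10636 + D/(-19229)) = -24/(-1) - (4306/10636 + 225/(-19229)) = -24*(-1) - (4306*(1/10636) + 225*(-1/19229)) = 24 - (2153/5318 - 225/19229) = 24 - 1*40203487/102259822 = 24 - 40203487/102259822 = 2414032241/102259822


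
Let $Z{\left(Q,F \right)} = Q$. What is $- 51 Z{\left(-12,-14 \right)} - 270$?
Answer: $342$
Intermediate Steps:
$- 51 Z{\left(-12,-14 \right)} - 270 = \left(-51\right) \left(-12\right) - 270 = 612 - 270 = 342$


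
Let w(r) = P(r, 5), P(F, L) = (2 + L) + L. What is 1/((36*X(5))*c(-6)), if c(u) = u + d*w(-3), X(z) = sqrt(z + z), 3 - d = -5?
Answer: sqrt(10)/32400 ≈ 9.7601e-5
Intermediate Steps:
P(F, L) = 2 + 2*L
w(r) = 12 (w(r) = 2 + 2*5 = 2 + 10 = 12)
d = 8 (d = 3 - 1*(-5) = 3 + 5 = 8)
X(z) = sqrt(2)*sqrt(z) (X(z) = sqrt(2*z) = sqrt(2)*sqrt(z))
c(u) = 96 + u (c(u) = u + 8*12 = u + 96 = 96 + u)
1/((36*X(5))*c(-6)) = 1/((36*(sqrt(2)*sqrt(5)))*(96 - 6)) = 1/((36*sqrt(10))*90) = 1/(3240*sqrt(10)) = sqrt(10)/32400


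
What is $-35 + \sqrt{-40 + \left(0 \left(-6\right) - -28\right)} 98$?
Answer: $-35 + 196 i \sqrt{3} \approx -35.0 + 339.48 i$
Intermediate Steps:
$-35 + \sqrt{-40 + \left(0 \left(-6\right) - -28\right)} 98 = -35 + \sqrt{-40 + \left(0 + 28\right)} 98 = -35 + \sqrt{-40 + 28} \cdot 98 = -35 + \sqrt{-12} \cdot 98 = -35 + 2 i \sqrt{3} \cdot 98 = -35 + 196 i \sqrt{3}$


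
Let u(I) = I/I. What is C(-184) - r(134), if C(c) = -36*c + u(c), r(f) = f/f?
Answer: 6624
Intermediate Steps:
r(f) = 1
u(I) = 1
C(c) = 1 - 36*c (C(c) = -36*c + 1 = 1 - 36*c)
C(-184) - r(134) = (1 - 36*(-184)) - 1*1 = (1 + 6624) - 1 = 6625 - 1 = 6624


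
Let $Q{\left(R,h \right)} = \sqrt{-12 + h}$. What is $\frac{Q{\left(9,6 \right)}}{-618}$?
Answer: $- \frac{i \sqrt{6}}{618} \approx - 0.0039636 i$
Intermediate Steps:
$\frac{Q{\left(9,6 \right)}}{-618} = \frac{\sqrt{-12 + 6}}{-618} = \sqrt{-6} \left(- \frac{1}{618}\right) = i \sqrt{6} \left(- \frac{1}{618}\right) = - \frac{i \sqrt{6}}{618}$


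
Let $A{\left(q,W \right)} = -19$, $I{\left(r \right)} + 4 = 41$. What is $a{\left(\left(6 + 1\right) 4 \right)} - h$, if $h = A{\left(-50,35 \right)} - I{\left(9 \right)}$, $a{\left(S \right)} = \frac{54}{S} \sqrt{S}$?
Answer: $56 + \frac{27 \sqrt{7}}{7} \approx 66.205$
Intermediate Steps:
$I{\left(r \right)} = 37$ ($I{\left(r \right)} = -4 + 41 = 37$)
$a{\left(S \right)} = \frac{54}{\sqrt{S}}$
$h = -56$ ($h = -19 - 37 = -56$)
$a{\left(\left(6 + 1\right) 4 \right)} - h = \frac{54}{2 \sqrt{6 + 1}} - -56 = \frac{54}{2 \sqrt{7}} + 56 = 54 \frac{\sqrt{7}}{14} + 56 = \frac{27 \sqrt{7}}{7} + 56 = 56 + \frac{27 \sqrt{7}}{7}$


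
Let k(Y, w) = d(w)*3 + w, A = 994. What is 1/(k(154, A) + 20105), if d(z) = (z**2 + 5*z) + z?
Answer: 1/3003099 ≈ 3.3299e-7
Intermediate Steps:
d(z) = z**2 + 6*z
k(Y, w) = w + 3*w*(6 + w) (k(Y, w) = (w*(6 + w))*3 + w = 3*w*(6 + w) + w = w + 3*w*(6 + w))
1/(k(154, A) + 20105) = 1/(994*(19 + 3*994) + 20105) = 1/(994*(19 + 2982) + 20105) = 1/(994*3001 + 20105) = 1/(2982994 + 20105) = 1/3003099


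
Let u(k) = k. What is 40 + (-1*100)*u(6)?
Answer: -560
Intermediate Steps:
40 + (-1*100)*u(6) = 40 - 1*100*6 = 40 - 100*6 = 40 - 600 = -560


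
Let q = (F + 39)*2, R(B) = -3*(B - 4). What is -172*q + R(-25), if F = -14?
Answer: -8513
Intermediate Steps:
R(B) = 12 - 3*B (R(B) = -3*(-4 + B) = 12 - 3*B)
q = 50 (q = (-14 + 39)*2 = 25*2 = 50)
-172*q + R(-25) = -172*50 + (12 - 3*(-25)) = -8600 + (12 + 75) = -8600 + 87 = -8513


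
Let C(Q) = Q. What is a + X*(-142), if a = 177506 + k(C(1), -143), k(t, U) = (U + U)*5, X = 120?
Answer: 159036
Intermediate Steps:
k(t, U) = 10*U (k(t, U) = (2*U)*5 = 10*U)
a = 176076 (a = 177506 + 10*(-143) = 177506 - 1430 = 176076)
a + X*(-142) = 176076 + 120*(-142) = 176076 - 17040 = 159036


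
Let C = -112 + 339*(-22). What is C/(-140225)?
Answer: 1514/28045 ≈ 0.053985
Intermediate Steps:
C = -7570 (C = -112 - 7458 = -7570)
C/(-140225) = -7570/(-140225) = -7570*(-1/140225) = 1514/28045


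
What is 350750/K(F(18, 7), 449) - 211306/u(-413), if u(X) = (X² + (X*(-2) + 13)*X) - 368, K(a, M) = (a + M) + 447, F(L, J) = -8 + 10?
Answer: 15507270572/39580697 ≈ 391.79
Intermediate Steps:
F(L, J) = 2
K(a, M) = 447 + M + a (K(a, M) = (M + a) + 447 = 447 + M + a)
u(X) = -368 + X² + X*(13 - 2*X) (u(X) = (X² + (-2*X + 13)*X) - 368 = (X² + (13 - 2*X)*X) - 368 = (X² + X*(13 - 2*X)) - 368 = -368 + X² + X*(13 - 2*X))
350750/K(F(18, 7), 449) - 211306/u(-413) = 350750/(447 + 449 + 2) - 211306/(-368 - 1*(-413)² + 13*(-413)) = 350750/898 - 211306/(-368 - 1*170569 - 5369) = 350750*(1/898) - 211306/(-368 - 170569 - 5369) = 175375/449 - 211306/(-176306) = 175375/449 - 211306*(-1/176306) = 175375/449 + 105653/88153 = 15507270572/39580697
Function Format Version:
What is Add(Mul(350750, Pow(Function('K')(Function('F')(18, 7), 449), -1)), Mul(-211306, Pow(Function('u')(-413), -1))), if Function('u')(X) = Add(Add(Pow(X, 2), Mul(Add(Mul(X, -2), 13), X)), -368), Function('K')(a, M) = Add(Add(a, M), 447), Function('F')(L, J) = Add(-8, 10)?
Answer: Rational(15507270572, 39580697) ≈ 391.79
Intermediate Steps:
Function('F')(L, J) = 2
Function('K')(a, M) = Add(447, M, a) (Function('K')(a, M) = Add(Add(M, a), 447) = Add(447, M, a))
Function('u')(X) = Add(-368, Pow(X, 2), Mul(X, Add(13, Mul(-2, X)))) (Function('u')(X) = Add(Add(Pow(X, 2), Mul(Add(Mul(-2, X), 13), X)), -368) = Add(Add(Pow(X, 2), Mul(Add(13, Mul(-2, X)), X)), -368) = Add(Add(Pow(X, 2), Mul(X, Add(13, Mul(-2, X)))), -368) = Add(-368, Pow(X, 2), Mul(X, Add(13, Mul(-2, X)))))
Add(Mul(350750, Pow(Function('K')(Function('F')(18, 7), 449), -1)), Mul(-211306, Pow(Function('u')(-413), -1))) = Add(Mul(350750, Pow(Add(447, 449, 2), -1)), Mul(-211306, Pow(Add(-368, Mul(-1, Pow(-413, 2)), Mul(13, -413)), -1))) = Add(Mul(350750, Pow(898, -1)), Mul(-211306, Pow(Add(-368, Mul(-1, 170569), -5369), -1))) = Add(Mul(350750, Rational(1, 898)), Mul(-211306, Pow(Add(-368, -170569, -5369), -1))) = Add(Rational(175375, 449), Mul(-211306, Pow(-176306, -1))) = Add(Rational(175375, 449), Mul(-211306, Rational(-1, 176306))) = Add(Rational(175375, 449), Rational(105653, 88153)) = Rational(15507270572, 39580697)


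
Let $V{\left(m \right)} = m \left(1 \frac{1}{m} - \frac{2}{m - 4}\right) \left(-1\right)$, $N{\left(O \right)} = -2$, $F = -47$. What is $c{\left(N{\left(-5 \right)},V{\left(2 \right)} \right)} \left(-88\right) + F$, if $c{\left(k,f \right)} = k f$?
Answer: $-575$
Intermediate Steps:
$V{\left(m \right)} = - m \left(\frac{1}{m} - \frac{2}{-4 + m}\right)$ ($V{\left(m \right)} = m \left(\frac{1}{m} - \frac{2}{-4 + m}\right) \left(-1\right) = - m \left(\frac{1}{m} - \frac{2}{-4 + m}\right)$)
$c{\left(k,f \right)} = f k$
$c{\left(N{\left(-5 \right)},V{\left(2 \right)} \right)} \left(-88\right) + F = \frac{4 + 2}{-4 + 2} \left(-2\right) \left(-88\right) - 47 = \frac{1}{-2} \cdot 6 \left(-2\right) \left(-88\right) - 47 = \left(- \frac{1}{2}\right) 6 \left(-2\right) \left(-88\right) - 47 = \left(-3\right) \left(-2\right) \left(-88\right) - 47 = 6 \left(-88\right) - 47 = -528 - 47 = -575$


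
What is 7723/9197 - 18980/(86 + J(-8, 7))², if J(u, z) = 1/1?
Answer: -116103673/69612093 ≈ -1.6679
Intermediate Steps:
J(u, z) = 1
7723/9197 - 18980/(86 + J(-8, 7))² = 7723/9197 - 18980/(86 + 1)² = 7723*(1/9197) - 18980/(87²) = 7723/9197 - 18980/7569 = -116103673/69612093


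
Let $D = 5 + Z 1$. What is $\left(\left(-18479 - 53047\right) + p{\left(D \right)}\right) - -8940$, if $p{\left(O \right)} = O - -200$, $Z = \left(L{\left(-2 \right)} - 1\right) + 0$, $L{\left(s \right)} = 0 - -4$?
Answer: $-62378$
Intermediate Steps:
$L{\left(s \right)} = 4$ ($L{\left(s \right)} = 0 + 4 = 4$)
$Z = 3$ ($Z = \left(4 - 1\right) + 0 = 3 + 0 = 3$)
$D = 8$ ($D = 5 + 3 \cdot 1 = 5 + 3 = 8$)
$p{\left(O \right)} = 200 + O$ ($p{\left(O \right)} = O + 200 = 200 + O$)
$\left(\left(-18479 - 53047\right) + p{\left(D \right)}\right) - -8940 = \left(\left(-18479 - 53047\right) + \left(200 + 8\right)\right) - -8940 = \left(-71526 + 208\right) + 8940 = -71318 + 8940 = -62378$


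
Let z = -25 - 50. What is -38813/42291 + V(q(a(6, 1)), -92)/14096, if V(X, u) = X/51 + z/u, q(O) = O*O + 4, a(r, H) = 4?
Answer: -23124246691/25198742592 ≈ -0.91768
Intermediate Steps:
z = -75
q(O) = 4 + O² (q(O) = O² + 4 = 4 + O²)
V(X, u) = -75/u + X/51 (V(X, u) = X/51 - 75/u = -75/u + X/51)
-38813/42291 + V(q(a(6, 1)), -92)/14096 = -38813/42291 + (-75/(-92) + (4 + 4²)/51)/14096 = -38813*1/42291 + (-75*(-1/92) + (4 + 16)/51)*(1/14096) = -1049/1143 + (75/92 + (1/51)*20)*(1/14096) = -1049/1143 + (75/92 + 20/51)*(1/14096) = -1049/1143 + (5665/4692)*(1/14096) = -1049/1143 + 5665/66138432 = -23124246691/25198742592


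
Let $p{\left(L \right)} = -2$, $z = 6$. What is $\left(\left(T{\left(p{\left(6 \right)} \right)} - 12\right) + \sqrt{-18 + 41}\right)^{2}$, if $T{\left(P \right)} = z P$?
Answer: $\left(24 - \sqrt{23}\right)^{2} \approx 368.8$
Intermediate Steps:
$T{\left(P \right)} = 6 P$
$\left(\left(T{\left(p{\left(6 \right)} \right)} - 12\right) + \sqrt{-18 + 41}\right)^{2} = \left(\left(6 \left(-2\right) - 12\right) + \sqrt{-18 + 41}\right)^{2} = \left(\left(-12 - 12\right) + \sqrt{23}\right)^{2} = \left(-24 + \sqrt{23}\right)^{2}$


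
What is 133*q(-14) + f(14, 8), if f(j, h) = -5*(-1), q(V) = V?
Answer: -1857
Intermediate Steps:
f(j, h) = 5
133*q(-14) + f(14, 8) = 133*(-14) + 5 = -1862 + 5 = -1857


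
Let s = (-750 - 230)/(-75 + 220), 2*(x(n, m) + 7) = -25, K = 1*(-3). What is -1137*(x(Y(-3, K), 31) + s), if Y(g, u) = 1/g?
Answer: 1731651/58 ≈ 29856.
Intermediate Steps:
K = -3
x(n, m) = -39/2 (x(n, m) = -7 + (½)*(-25) = -7 - 25/2 = -39/2)
s = -196/29 (s = -980/145 = -980*1/145 = -196/29 ≈ -6.7586)
-1137*(x(Y(-3, K), 31) + s) = -1137*(-39/2 - 196/29) = -1137*(-1523/58) = 1731651/58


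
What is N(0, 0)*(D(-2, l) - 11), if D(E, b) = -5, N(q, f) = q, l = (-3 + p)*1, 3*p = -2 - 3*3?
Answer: 0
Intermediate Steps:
p = -11/3 (p = (-2 - 3*3)/3 = (-2 - 9)/3 = (⅓)*(-11) = -11/3 ≈ -3.6667)
l = -20/3 (l = (-3 - 11/3)*1 = -20/3*1 = -20/3 ≈ -6.6667)
N(0, 0)*(D(-2, l) - 11) = 0*(-5 - 11) = 0*(-16) = 0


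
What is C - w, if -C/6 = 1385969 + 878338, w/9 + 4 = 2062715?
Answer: -32150241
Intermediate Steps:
w = 18564399 (w = -36 + 9*2062715 = -36 + 18564435 = 18564399)
C = -13585842 (C = -6*(1385969 + 878338) = -6*2264307 = -13585842)
C - w = -13585842 - 1*18564399 = -13585842 - 18564399 = -32150241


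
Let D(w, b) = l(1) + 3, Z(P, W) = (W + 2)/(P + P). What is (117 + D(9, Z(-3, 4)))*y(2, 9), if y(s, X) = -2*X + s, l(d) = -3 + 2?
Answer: -1904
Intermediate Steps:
l(d) = -1
Z(P, W) = (2 + W)/(2*P) (Z(P, W) = (2 + W)/((2*P)) = (2 + W)*(1/(2*P)) = (2 + W)/(2*P))
y(s, X) = s - 2*X
D(w, b) = 2 (D(w, b) = -1 + 3 = 2)
(117 + D(9, Z(-3, 4)))*y(2, 9) = (117 + 2)*(2 - 2*9) = 119*(2 - 18) = 119*(-16) = -1904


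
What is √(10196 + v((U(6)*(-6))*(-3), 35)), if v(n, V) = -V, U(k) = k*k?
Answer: 3*√1129 ≈ 100.80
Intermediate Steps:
U(k) = k²
√(10196 + v((U(6)*(-6))*(-3), 35)) = √(10196 - 1*35) = √(10196 - 35) = √10161 = 3*√1129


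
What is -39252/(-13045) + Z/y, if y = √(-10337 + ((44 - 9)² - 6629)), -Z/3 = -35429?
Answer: 39252/13045 - 35429*I*√1749/1749 ≈ 3.009 - 847.16*I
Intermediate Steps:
Z = 106287 (Z = -3*(-35429) = 106287)
y = 3*I*√1749 (y = √(-10337 + (35² - 6629)) = √(-10337 + (1225 - 6629)) = √(-10337 - 5404) = √(-15741) = 3*I*√1749 ≈ 125.46*I)
-39252/(-13045) + Z/y = -39252/(-13045) + 106287/((3*I*√1749)) = -39252*(-1/13045) + 106287*(-I*√1749/5247) = 39252/13045 - 35429*I*√1749/1749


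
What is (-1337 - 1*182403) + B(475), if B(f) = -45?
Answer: -183785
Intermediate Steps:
(-1337 - 1*182403) + B(475) = (-1337 - 1*182403) - 45 = (-1337 - 182403) - 45 = -183740 - 45 = -183785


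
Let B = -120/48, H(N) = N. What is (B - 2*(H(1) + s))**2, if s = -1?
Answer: 25/4 ≈ 6.2500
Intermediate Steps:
B = -5/2 (B = -120*1/48 = -5/2 ≈ -2.5000)
(B - 2*(H(1) + s))**2 = (-5/2 - 2*(1 - 1))**2 = (-5/2 - 2*0)**2 = (-5/2 + 0)**2 = (-5/2)**2 = 25/4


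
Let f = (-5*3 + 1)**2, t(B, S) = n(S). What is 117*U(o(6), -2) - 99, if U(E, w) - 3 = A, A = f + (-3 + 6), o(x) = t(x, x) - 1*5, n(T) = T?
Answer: 23535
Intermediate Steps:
t(B, S) = S
f = 196 (f = (-15 + 1)**2 = (-14)**2 = 196)
o(x) = -5 + x (o(x) = x - 1*5 = x - 5 = -5 + x)
A = 199 (A = 196 + (-3 + 6) = 196 + 3 = 199)
U(E, w) = 202 (U(E, w) = 3 + 199 = 202)
117*U(o(6), -2) - 99 = 117*202 - 99 = 23634 - 99 = 23535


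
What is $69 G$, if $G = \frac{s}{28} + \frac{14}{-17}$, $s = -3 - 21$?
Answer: $- \frac{13800}{119} \approx -115.97$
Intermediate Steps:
$s = -24$ ($s = -3 - 21 = -24$)
$G = - \frac{200}{119}$ ($G = - \frac{24}{28} + \frac{14}{-17} = \left(-24\right) \frac{1}{28} + 14 \left(- \frac{1}{17}\right) = - \frac{6}{7} - \frac{14}{17} = - \frac{200}{119} \approx -1.6807$)
$69 G = 69 \left(- \frac{200}{119}\right) = - \frac{13800}{119}$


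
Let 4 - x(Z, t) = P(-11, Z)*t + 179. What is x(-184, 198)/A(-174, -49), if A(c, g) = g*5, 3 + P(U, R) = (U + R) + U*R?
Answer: 361723/245 ≈ 1476.4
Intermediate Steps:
P(U, R) = -3 + R + U + R*U (P(U, R) = -3 + ((U + R) + U*R) = -3 + ((R + U) + R*U) = -3 + (R + U + R*U) = -3 + R + U + R*U)
A(c, g) = 5*g
x(Z, t) = -175 - t*(-14 - 10*Z) (x(Z, t) = 4 - ((-3 + Z - 11 + Z*(-11))*t + 179) = 4 - ((-3 + Z - 11 - 11*Z)*t + 179) = 4 - ((-14 - 10*Z)*t + 179) = 4 - (t*(-14 - 10*Z) + 179) = 4 - (179 + t*(-14 - 10*Z)) = 4 + (-179 - t*(-14 - 10*Z)) = -175 - t*(-14 - 10*Z))
x(-184, 198)/A(-174, -49) = (-175 + 14*198 + 10*(-184)*198)/((5*(-49))) = (-175 + 2772 - 364320)/(-245) = -361723*(-1/245) = 361723/245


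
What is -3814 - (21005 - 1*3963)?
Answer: -20856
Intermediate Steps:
-3814 - (21005 - 1*3963) = -3814 - (21005 - 3963) = -3814 - 1*17042 = -3814 - 17042 = -20856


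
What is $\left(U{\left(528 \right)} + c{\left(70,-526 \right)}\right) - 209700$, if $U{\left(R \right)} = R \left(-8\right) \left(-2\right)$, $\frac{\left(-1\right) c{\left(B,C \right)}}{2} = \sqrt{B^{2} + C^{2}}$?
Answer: $-201252 - 4 \sqrt{70394} \approx -2.0231 \cdot 10^{5}$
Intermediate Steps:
$c{\left(B,C \right)} = - 2 \sqrt{B^{2} + C^{2}}$
$U{\left(R \right)} = 16 R$ ($U{\left(R \right)} = - 8 R \left(-2\right) = 16 R$)
$\left(U{\left(528 \right)} + c{\left(70,-526 \right)}\right) - 209700 = \left(16 \cdot 528 - 2 \sqrt{70^{2} + \left(-526\right)^{2}}\right) - 209700 = \left(8448 - 2 \sqrt{4900 + 276676}\right) - 209700 = \left(8448 - 2 \sqrt{281576}\right) - 209700 = \left(8448 - 2 \cdot 2 \sqrt{70394}\right) - 209700 = \left(8448 - 4 \sqrt{70394}\right) - 209700 = -201252 - 4 \sqrt{70394}$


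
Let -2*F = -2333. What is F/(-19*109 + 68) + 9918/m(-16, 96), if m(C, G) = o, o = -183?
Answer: -13386149/244366 ≈ -54.779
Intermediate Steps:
F = 2333/2 (F = -1/2*(-2333) = 2333/2 ≈ 1166.5)
m(C, G) = -183
F/(-19*109 + 68) + 9918/m(-16, 96) = 2333/(2*(-19*109 + 68)) + 9918/(-183) = 2333/(2*(-2071 + 68)) + 9918*(-1/183) = (2333/2)/(-2003) - 3306/61 = (2333/2)*(-1/2003) - 3306/61 = -2333/4006 - 3306/61 = -13386149/244366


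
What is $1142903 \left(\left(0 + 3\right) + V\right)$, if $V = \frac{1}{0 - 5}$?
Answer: $\frac{16000642}{5} \approx 3.2001 \cdot 10^{6}$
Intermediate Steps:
$V = - \frac{1}{5}$ ($V = \frac{1}{-5} = - \frac{1}{5} \approx -0.2$)
$1142903 \left(\left(0 + 3\right) + V\right) = 1142903 \left(\left(0 + 3\right) - \frac{1}{5}\right) = 1142903 \left(3 - \frac{1}{5}\right) = 1142903 \cdot \frac{14}{5} = \frac{16000642}{5}$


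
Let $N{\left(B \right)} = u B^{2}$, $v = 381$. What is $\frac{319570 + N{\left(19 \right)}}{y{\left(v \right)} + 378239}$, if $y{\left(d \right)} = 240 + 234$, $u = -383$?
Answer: $\frac{181307}{378713} \approx 0.47874$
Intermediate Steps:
$y{\left(d \right)} = 474$
$N{\left(B \right)} = - 383 B^{2}$
$\frac{319570 + N{\left(19 \right)}}{y{\left(v \right)} + 378239} = \frac{319570 - 383 \cdot 19^{2}}{474 + 378239} = \frac{319570 - 138263}{378713} = \left(319570 - 138263\right) \frac{1}{378713} = 181307 \cdot \frac{1}{378713} = \frac{181307}{378713}$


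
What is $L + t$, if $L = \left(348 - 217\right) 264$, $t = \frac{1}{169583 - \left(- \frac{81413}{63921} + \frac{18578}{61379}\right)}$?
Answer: $\frac{23010358881588713283}{665346948810586} \approx 34584.0$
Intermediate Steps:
$t = \frac{3923407059}{665346948810586}$ ($t = \frac{1}{169583 - - \frac{3809524189}{3923407059}} = \frac{1}{169583 + \left(\frac{81413}{63921} - \frac{18578}{61379}\right)} = \frac{1}{169583 + \frac{3809524189}{3923407059}} = \frac{1}{\frac{665346948810586}{3923407059}} = \frac{3923407059}{665346948810586} \approx 5.8968 \cdot 10^{-6}$)
$L = 34584$ ($L = \left(348 - 217\right) 264 = 131 \cdot 264 = 34584$)
$L + t = 34584 + \frac{3923407059}{665346948810586} = \frac{23010358881588713283}{665346948810586}$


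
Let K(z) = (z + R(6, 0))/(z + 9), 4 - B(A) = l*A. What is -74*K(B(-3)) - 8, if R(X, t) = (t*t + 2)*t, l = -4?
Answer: 584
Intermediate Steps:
B(A) = 4 + 4*A (B(A) = 4 - (-4)*A = 4 + 4*A)
R(X, t) = t*(2 + t²) (R(X, t) = (t² + 2)*t = (2 + t²)*t = t*(2 + t²))
K(z) = z/(9 + z) (K(z) = (z + 0*(2 + 0²))/(z + 9) = (z + 0*(2 + 0))/(9 + z) = (z + 0*2)/(9 + z) = (z + 0)/(9 + z) = z/(9 + z))
-74*K(B(-3)) - 8 = -74*(4 + 4*(-3))/(9 + (4 + 4*(-3))) - 8 = -74*(4 - 12)/(9 + (4 - 12)) - 8 = -(-592)/(9 - 8) - 8 = -(-592)/1 - 8 = -(-592) - 8 = -74*(-8) - 8 = 592 - 8 = 584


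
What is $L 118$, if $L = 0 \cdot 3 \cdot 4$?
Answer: $0$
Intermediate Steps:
$L = 0$ ($L = 0 \cdot 4 = 0$)
$L 118 = 0 \cdot 118 = 0$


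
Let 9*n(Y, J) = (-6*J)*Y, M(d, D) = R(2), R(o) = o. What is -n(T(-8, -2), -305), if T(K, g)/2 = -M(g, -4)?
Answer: 2440/3 ≈ 813.33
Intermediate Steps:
M(d, D) = 2
T(K, g) = -4 (T(K, g) = 2*(-1*2) = 2*(-2) = -4)
n(Y, J) = -2*J*Y/3 (n(Y, J) = ((-6*J)*Y)/9 = (-6*J*Y)/9 = -2*J*Y/3)
-n(T(-8, -2), -305) = -(-2)*(-305)*(-4)/3 = -1*(-2440/3) = 2440/3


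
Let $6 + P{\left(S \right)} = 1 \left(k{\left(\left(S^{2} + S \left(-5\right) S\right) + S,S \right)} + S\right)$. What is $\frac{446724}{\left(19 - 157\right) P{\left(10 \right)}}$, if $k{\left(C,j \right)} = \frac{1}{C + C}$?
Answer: $- \frac{58074120}{71737} \approx -809.54$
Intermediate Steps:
$k{\left(C,j \right)} = \frac{1}{2 C}$
$P{\left(S \right)} = -6 + S + \frac{1}{2 \left(S - 4 S^{2}\right)}$ ($P{\left(S \right)} = -6 + 1 \left(\frac{1}{2 \left(\left(S^{2} + S \left(-5\right) S\right) + S\right)} + S\right) = -6 + 1 \left(\frac{1}{2 \left(\left(S^{2} + - 5 S S\right) + S\right)} + S\right) = -6 + 1 \left(\frac{1}{2 \left(\left(S^{2} - 5 S^{2}\right) + S\right)} + S\right) = -6 + 1 \left(\frac{1}{2 \left(- 4 S^{2} + S\right)} + S\right) = -6 + 1 \left(\frac{1}{2 \left(S - 4 S^{2}\right)} + S\right) = -6 + 1 \left(S + \frac{1}{2 \left(S - 4 S^{2}\right)}\right) = -6 + \left(S + \frac{1}{2 \left(S - 4 S^{2}\right)}\right) = -6 + S + \frac{1}{2 \left(S - 4 S^{2}\right)}$)
$\frac{446724}{\left(19 - 157\right) P{\left(10 \right)}} = \frac{446724}{\left(19 - 157\right) \frac{- \frac{1}{2} + 10 \left(-1 + 4 \cdot 10\right) \left(-6 + 10\right)}{10 \left(-1 + 4 \cdot 10\right)}} = \frac{446724}{\left(-138\right) \frac{- \frac{1}{2} + 10 \left(-1 + 40\right) 4}{10 \left(-1 + 40\right)}} = \frac{446724}{\left(-138\right) \frac{- \frac{1}{2} + 10 \cdot 39 \cdot 4}{10 \cdot 39}} = \frac{446724}{\left(-138\right) \frac{1}{10} \cdot \frac{1}{39} \left(- \frac{1}{2} + 1560\right)} = \frac{446724}{\left(-138\right) \frac{1}{10} \cdot \frac{1}{39} \cdot \frac{3119}{2}} = \frac{446724}{\left(-138\right) \frac{3119}{780}} = \frac{446724}{- \frac{71737}{130}} = 446724 \left(- \frac{130}{71737}\right) = - \frac{58074120}{71737}$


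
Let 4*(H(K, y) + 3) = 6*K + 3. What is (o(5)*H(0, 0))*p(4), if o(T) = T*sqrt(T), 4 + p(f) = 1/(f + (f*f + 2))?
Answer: 3915*sqrt(5)/88 ≈ 99.480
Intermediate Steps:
H(K, y) = -9/4 + 3*K/2 (H(K, y) = -3 + (6*K + 3)/4 = -3 + (3 + 6*K)/4 = -3 + (3/4 + 3*K/2) = -9/4 + 3*K/2)
p(f) = -4 + 1/(2 + f + f**2) (p(f) = -4 + 1/(f + (f*f + 2)) = -4 + 1/(f + (f**2 + 2)) = -4 + 1/(f + (2 + f**2)) = -4 + 1/(2 + f + f**2))
o(T) = T**(3/2)
(o(5)*H(0, 0))*p(4) = (5**(3/2)*(-9/4 + (3/2)*0))*((-7 - 4*4 - 4*4**2)/(2 + 4 + 4**2)) = ((5*sqrt(5))*(-9/4 + 0))*((-7 - 16 - 4*16)/(2 + 4 + 16)) = ((5*sqrt(5))*(-9/4))*((-7 - 16 - 64)/22) = (-45*sqrt(5)/4)*((1/22)*(-87)) = -45*sqrt(5)/4*(-87/22) = 3915*sqrt(5)/88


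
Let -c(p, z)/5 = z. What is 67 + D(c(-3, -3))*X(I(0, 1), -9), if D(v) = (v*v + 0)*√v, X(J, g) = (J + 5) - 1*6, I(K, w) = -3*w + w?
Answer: 67 - 675*√15 ≈ -2547.3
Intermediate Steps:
I(K, w) = -2*w
X(J, g) = -1 + J (X(J, g) = (5 + J) - 6 = -1 + J)
c(p, z) = -5*z
D(v) = v^(5/2) (D(v) = (v² + 0)*√v = v²*√v = v^(5/2))
67 + D(c(-3, -3))*X(I(0, 1), -9) = 67 + (-5*(-3))^(5/2)*(-1 - 2*1) = 67 + 15^(5/2)*(-1 - 2) = 67 + (225*√15)*(-3) = 67 - 675*√15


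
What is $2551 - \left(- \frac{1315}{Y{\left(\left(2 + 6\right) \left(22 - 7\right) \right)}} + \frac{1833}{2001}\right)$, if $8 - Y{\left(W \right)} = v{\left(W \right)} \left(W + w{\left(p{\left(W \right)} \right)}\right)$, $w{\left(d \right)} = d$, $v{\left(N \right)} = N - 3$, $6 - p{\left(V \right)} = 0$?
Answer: $\frac{25060271899}{9827578} \approx 2550.0$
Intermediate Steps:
$p{\left(V \right)} = 6$ ($p{\left(V \right)} = 6 - 0 = 6 + 0 = 6$)
$v{\left(N \right)} = -3 + N$ ($v{\left(N \right)} = N - 3 = -3 + N$)
$Y{\left(W \right)} = 8 - \left(-3 + W\right) \left(6 + W\right)$ ($Y{\left(W \right)} = 8 - \left(-3 + W\right) \left(W + 6\right) = 8 - \left(-3 + W\right) \left(6 + W\right)$)
$2551 - \left(- \frac{1315}{Y{\left(\left(2 + 6\right) \left(22 - 7\right) \right)}} + \frac{1833}{2001}\right) = 2551 - \left(- \frac{1315}{26 - \left(\left(2 + 6\right) \left(22 - 7\right)\right)^{2} - 3 \left(2 + 6\right) \left(22 - 7\right)} + \frac{1833}{2001}\right) = 2551 - \left(- \frac{1315}{26 - \left(8 \cdot 15\right)^{2} - 3 \cdot 8 \cdot 15} + 1833 \cdot \frac{1}{2001}\right) = 2551 - \left(- \frac{1315}{26 - 120^{2} - 360} + \frac{611}{667}\right) = 2551 - \left(- \frac{1315}{26 - 14400 - 360} + \frac{611}{667}\right) = 2551 - \left(- \frac{1315}{-14734} + \frac{611}{667}\right) = 2551 - \left(\left(-1315\right) \left(- \frac{1}{14734}\right) + \frac{611}{667}\right) = 2551 - \left(\frac{1315}{14734} + \frac{611}{667}\right) = 2551 - \frac{9879579}{9827578} = \frac{25060271899}{9827578}$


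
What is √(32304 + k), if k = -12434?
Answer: √19870 ≈ 140.96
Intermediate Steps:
√(32304 + k) = √(32304 - 12434) = √19870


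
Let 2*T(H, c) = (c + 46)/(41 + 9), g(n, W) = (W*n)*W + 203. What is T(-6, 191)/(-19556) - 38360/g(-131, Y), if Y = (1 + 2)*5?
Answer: 9376234817/7155540400 ≈ 1.3103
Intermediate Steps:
Y = 15 (Y = 3*5 = 15)
g(n, W) = 203 + n*W² (g(n, W) = n*W² + 203 = 203 + n*W²)
T(H, c) = 23/50 + c/100 (T(H, c) = ((c + 46)/(41 + 9))/2 = ((46 + c)/50)/2 = ((46 + c)*(1/50))/2 = (23/25 + c/50)/2 = 23/50 + c/100)
T(-6, 191)/(-19556) - 38360/g(-131, Y) = (23/50 + (1/100)*191)/(-19556) - 38360/(203 - 131*15²) = (23/50 + 191/100)*(-1/19556) - 38360/(203 - 131*225) = (237/100)*(-1/19556) - 38360/(203 - 29475) = -237/1955600 - 38360/(-29272) = -237/1955600 - 38360*(-1/29272) = -237/1955600 + 4795/3659 = 9376234817/7155540400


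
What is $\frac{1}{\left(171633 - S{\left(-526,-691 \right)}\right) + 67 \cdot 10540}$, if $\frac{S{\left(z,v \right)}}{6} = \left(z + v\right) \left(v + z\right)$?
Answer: $- \frac{1}{8008721} \approx -1.2486 \cdot 10^{-7}$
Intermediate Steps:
$S{\left(z,v \right)} = 6 \left(v + z\right)^{2}$ ($S{\left(z,v \right)} = 6 \left(z + v\right) \left(v + z\right) = 6 \left(v + z\right) \left(v + z\right) = 6 \left(v + z\right)^{2}$)
$\frac{1}{\left(171633 - S{\left(-526,-691 \right)}\right) + 67 \cdot 10540} = \frac{1}{\left(171633 - 6 \left(-691 - 526\right)^{2}\right) + 67 \cdot 10540} = \frac{1}{\left(171633 - 6 \left(-1217\right)^{2}\right) + 706180} = \frac{1}{\left(171633 - 6 \cdot 1481089\right) + 706180} = \frac{1}{\left(171633 - 8886534\right) + 706180} = \frac{1}{-8714901 + 706180} = \frac{1}{-8008721} = - \frac{1}{8008721}$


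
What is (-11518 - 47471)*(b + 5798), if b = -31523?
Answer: 1517492025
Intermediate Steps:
(-11518 - 47471)*(b + 5798) = (-11518 - 47471)*(-31523 + 5798) = -58989*(-25725) = 1517492025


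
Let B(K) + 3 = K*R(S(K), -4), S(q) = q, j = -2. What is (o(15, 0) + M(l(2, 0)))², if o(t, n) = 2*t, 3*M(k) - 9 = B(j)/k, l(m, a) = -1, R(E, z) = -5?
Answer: 8464/9 ≈ 940.44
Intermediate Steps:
B(K) = -3 - 5*K (B(K) = -3 + K*(-5) = -3 - 5*K)
M(k) = 3 + 7/(3*k) (M(k) = 3 + ((-3 - 5*(-2))/k)/3 = 3 + ((-3 + 10)/k)/3 = 3 + (7/k)/3 = 3 + 7/(3*k))
(o(15, 0) + M(l(2, 0)))² = (2*15 + (3 + (7/3)/(-1)))² = (30 + (3 + (7/3)*(-1)))² = (30 + (3 - 7/3))² = (30 + ⅔)² = (92/3)² = 8464/9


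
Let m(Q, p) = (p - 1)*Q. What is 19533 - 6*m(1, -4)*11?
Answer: 19863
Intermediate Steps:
m(Q, p) = Q*(-1 + p) (m(Q, p) = (-1 + p)*Q = Q*(-1 + p))
19533 - 6*m(1, -4)*11 = 19533 - 6*(-1 - 4)*11 = 19533 - 6*(-5)*11 = 19533 + 30*11 = 19533 + 330 = 19863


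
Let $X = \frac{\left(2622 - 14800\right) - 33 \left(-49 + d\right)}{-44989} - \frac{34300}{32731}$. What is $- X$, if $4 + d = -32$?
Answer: $\frac{176619291}{210362137} \approx 0.8396$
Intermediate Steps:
$d = -36$ ($d = -4 - 32 = -36$)
$X = - \frac{176619291}{210362137}$ ($X = \frac{\left(2622 - 14800\right) - 33 \left(-49 - 36\right)}{-44989} - \frac{34300}{32731} = \left(-12178 - -2805\right) \left(- \frac{1}{44989}\right) - \frac{34300}{32731} = \left(-12178 + 2805\right) \left(- \frac{1}{44989}\right) - \frac{34300}{32731} = \left(-9373\right) \left(- \frac{1}{44989}\right) - \frac{34300}{32731} = \frac{1339}{6427} - \frac{34300}{32731} = - \frac{176619291}{210362137} \approx -0.8396$)
$- X = \left(-1\right) \left(- \frac{176619291}{210362137}\right) = \frac{176619291}{210362137}$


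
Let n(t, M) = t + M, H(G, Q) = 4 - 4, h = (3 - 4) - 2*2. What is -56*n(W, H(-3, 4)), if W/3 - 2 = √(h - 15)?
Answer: -336 - 336*I*√5 ≈ -336.0 - 751.32*I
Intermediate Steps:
h = -5 (h = -1 - 4 = -5)
H(G, Q) = 0
W = 6 + 6*I*√5 (W = 6 + 3*√(-5 - 15) = 6 + 3*√(-20) = 6 + 3*(2*I*√5) = 6 + 6*I*√5 ≈ 6.0 + 13.416*I)
n(t, M) = M + t
-56*n(W, H(-3, 4)) = -56*(0 + (6 + 6*I*√5)) = -56*(6 + 6*I*√5) = -336 - 336*I*√5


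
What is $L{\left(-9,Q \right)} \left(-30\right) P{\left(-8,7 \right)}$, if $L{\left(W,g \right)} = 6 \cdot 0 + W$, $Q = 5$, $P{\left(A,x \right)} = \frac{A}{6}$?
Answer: $-360$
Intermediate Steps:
$P{\left(A,x \right)} = \frac{A}{6}$ ($P{\left(A,x \right)} = A \frac{1}{6} = \frac{A}{6}$)
$L{\left(W,g \right)} = W$ ($L{\left(W,g \right)} = 0 + W = W$)
$L{\left(-9,Q \right)} \left(-30\right) P{\left(-8,7 \right)} = \left(-9\right) \left(-30\right) \frac{1}{6} \left(-8\right) = 270 \left(- \frac{4}{3}\right) = -360$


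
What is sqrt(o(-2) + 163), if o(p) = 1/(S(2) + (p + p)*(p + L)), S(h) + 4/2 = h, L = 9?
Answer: 39*sqrt(21)/14 ≈ 12.766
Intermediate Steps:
S(h) = -2 + h
o(p) = 1/(2*p*(9 + p)) (o(p) = 1/((-2 + 2) + (p + p)*(p + 9)) = 1/(0 + (2*p)*(9 + p)) = 1/(0 + 2*p*(9 + p)) = 1/(2*p*(9 + p)))
sqrt(o(-2) + 163) = sqrt((1/2)/(-2*(9 - 2)) + 163) = sqrt((1/2)*(-1/2)/7 + 163) = sqrt((1/2)*(-1/2)*(1/7) + 163) = sqrt(-1/28 + 163) = sqrt(4563/28) = 39*sqrt(21)/14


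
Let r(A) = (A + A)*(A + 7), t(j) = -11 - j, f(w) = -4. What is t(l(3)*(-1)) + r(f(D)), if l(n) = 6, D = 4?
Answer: -29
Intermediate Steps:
r(A) = 2*A*(7 + A) (r(A) = (2*A)*(7 + A) = 2*A*(7 + A))
t(l(3)*(-1)) + r(f(D)) = (-11 - 6*(-1)) + 2*(-4)*(7 - 4) = (-11 - 1*(-6)) + 2*(-4)*3 = (-11 + 6) - 24 = -5 - 24 = -29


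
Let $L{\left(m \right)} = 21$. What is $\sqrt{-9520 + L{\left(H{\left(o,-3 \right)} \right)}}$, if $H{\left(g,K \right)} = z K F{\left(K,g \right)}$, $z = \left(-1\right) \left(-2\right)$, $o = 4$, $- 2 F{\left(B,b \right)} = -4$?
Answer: $i \sqrt{9499} \approx 97.463 i$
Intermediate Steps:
$F{\left(B,b \right)} = 2$ ($F{\left(B,b \right)} = \left(- \frac{1}{2}\right) \left(-4\right) = 2$)
$z = 2$
$H{\left(g,K \right)} = 4 K$ ($H{\left(g,K \right)} = 2 K 2 = 4 K$)
$\sqrt{-9520 + L{\left(H{\left(o,-3 \right)} \right)}} = \sqrt{-9520 + 21} = \sqrt{-9499} = i \sqrt{9499}$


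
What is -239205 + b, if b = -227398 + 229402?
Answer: -237201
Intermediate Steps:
b = 2004
-239205 + b = -239205 + 2004 = -237201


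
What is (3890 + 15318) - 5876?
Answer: 13332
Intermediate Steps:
(3890 + 15318) - 5876 = 19208 - 5876 = 13332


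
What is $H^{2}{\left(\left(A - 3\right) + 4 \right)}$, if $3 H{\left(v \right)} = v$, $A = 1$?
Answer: $\frac{4}{9} \approx 0.44444$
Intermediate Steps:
$H{\left(v \right)} = \frac{v}{3}$
$H^{2}{\left(\left(A - 3\right) + 4 \right)} = \left(\frac{\left(1 - 3\right) + 4}{3}\right)^{2} = \left(\frac{-2 + 4}{3}\right)^{2} = \left(\frac{1}{3} \cdot 2\right)^{2} = \left(\frac{2}{3}\right)^{2} = \frac{4}{9}$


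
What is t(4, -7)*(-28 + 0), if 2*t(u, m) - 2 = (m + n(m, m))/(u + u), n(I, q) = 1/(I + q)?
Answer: -125/8 ≈ -15.625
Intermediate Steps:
t(u, m) = 1 + (m + 1/(2*m))/(4*u) (t(u, m) = 1 + ((m + 1/(m + m))/(u + u))/2 = 1 + ((m + 1/(2*m))/((2*u)))/2 = 1 + ((m + 1/(2*m))*(1/(2*u)))/2 = 1 + ((m + 1/(2*m))/(2*u))/2 = 1 + (m + 1/(2*m))/(4*u))
t(4, -7)*(-28 + 0) = (1 + (¼)*(-7)/4 + (⅛)/(-7*4))*(-28 + 0) = (1 + (¼)*(-7)*(¼) + (⅛)*(-⅐)*(¼))*(-28) = (1 - 7/16 - 1/224)*(-28) = (125/224)*(-28) = -125/8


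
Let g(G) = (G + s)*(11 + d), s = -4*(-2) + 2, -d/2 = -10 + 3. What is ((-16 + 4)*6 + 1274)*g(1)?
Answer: 330550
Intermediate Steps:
d = 14 (d = -2*(-10 + 3) = -2*(-7) = 14)
s = 10 (s = 8 + 2 = 10)
g(G) = 250 + 25*G (g(G) = (G + 10)*(11 + 14) = (10 + G)*25 = 250 + 25*G)
((-16 + 4)*6 + 1274)*g(1) = ((-16 + 4)*6 + 1274)*(250 + 25*1) = (-12*6 + 1274)*(250 + 25) = (-72 + 1274)*275 = 1202*275 = 330550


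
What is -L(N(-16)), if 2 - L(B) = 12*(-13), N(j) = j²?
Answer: -158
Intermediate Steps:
L(B) = 158 (L(B) = 2 - 12*(-13) = 2 - 1*(-156) = 2 + 156 = 158)
-L(N(-16)) = -1*158 = -158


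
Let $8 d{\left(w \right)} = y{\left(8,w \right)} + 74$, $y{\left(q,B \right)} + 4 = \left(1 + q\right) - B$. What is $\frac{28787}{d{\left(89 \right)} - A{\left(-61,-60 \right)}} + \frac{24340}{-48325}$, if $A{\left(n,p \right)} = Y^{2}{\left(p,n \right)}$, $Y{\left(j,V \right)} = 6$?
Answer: $- \frac{1113630752}{1440085} \approx -773.31$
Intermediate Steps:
$y{\left(q,B \right)} = -3 + q - B$ ($y{\left(q,B \right)} = -4 - \left(-1 + B - q\right) = -4 + \left(1 + q - B\right) = -3 + q - B$)
$A{\left(n,p \right)} = 36$ ($A{\left(n,p \right)} = 6^{2} = 36$)
$d{\left(w \right)} = \frac{79}{8} - \frac{w}{8}$ ($d{\left(w \right)} = \frac{\left(-3 + 8 - w\right) + 74}{8} = \frac{\left(5 - w\right) + 74}{8} = \frac{79 - w}{8} = \frac{79}{8} - \frac{w}{8}$)
$\frac{28787}{d{\left(89 \right)} - A{\left(-61,-60 \right)}} + \frac{24340}{-48325} = \frac{28787}{\left(\frac{79}{8} - \frac{89}{8}\right) - 36} + \frac{24340}{-48325} = \frac{28787}{\left(\frac{79}{8} - \frac{89}{8}\right) - 36} + 24340 \left(- \frac{1}{48325}\right) = \frac{28787}{- \frac{5}{4} - 36} - \frac{4868}{9665} = \frac{28787}{- \frac{149}{4}} - \frac{4868}{9665} = 28787 \left(- \frac{4}{149}\right) - \frac{4868}{9665} = - \frac{115148}{149} - \frac{4868}{9665} = - \frac{1113630752}{1440085}$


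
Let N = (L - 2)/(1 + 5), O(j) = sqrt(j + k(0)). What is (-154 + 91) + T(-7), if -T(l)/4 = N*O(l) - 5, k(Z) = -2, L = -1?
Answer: -43 + 6*I ≈ -43.0 + 6.0*I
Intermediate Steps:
O(j) = sqrt(-2 + j) (O(j) = sqrt(j - 2) = sqrt(-2 + j))
N = -1/2 (N = (-1 - 2)/(1 + 5) = -3/6 = -3*1/6 = -1/2 ≈ -0.50000)
T(l) = 20 + 2*sqrt(-2 + l) (T(l) = -4*(-sqrt(-2 + l)/2 - 5) = -4*(-5 - sqrt(-2 + l)/2) = 20 + 2*sqrt(-2 + l))
(-154 + 91) + T(-7) = (-154 + 91) + (20 + 2*sqrt(-2 - 7)) = -63 + (20 + 2*sqrt(-9)) = -63 + (20 + 2*(3*I)) = -63 + (20 + 6*I) = -43 + 6*I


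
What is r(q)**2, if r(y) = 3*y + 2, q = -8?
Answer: 484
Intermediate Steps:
r(y) = 2 + 3*y
r(q)**2 = (2 + 3*(-8))**2 = (2 - 24)**2 = (-22)**2 = 484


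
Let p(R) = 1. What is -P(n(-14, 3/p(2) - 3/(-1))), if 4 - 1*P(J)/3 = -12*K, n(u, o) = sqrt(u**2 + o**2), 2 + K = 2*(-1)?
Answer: 132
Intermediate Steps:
K = -4 (K = -2 + 2*(-1) = -2 - 2 = -4)
n(u, o) = sqrt(o**2 + u**2)
P(J) = -132 (P(J) = 12 - (-36)*(-4) = 12 - 3*48 = 12 - 144 = -132)
-P(n(-14, 3/p(2) - 3/(-1))) = -1*(-132) = 132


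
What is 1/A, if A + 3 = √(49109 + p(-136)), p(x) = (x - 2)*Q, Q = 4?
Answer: 3/48548 + √48557/48548 ≈ 0.0046007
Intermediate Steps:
p(x) = -8 + 4*x (p(x) = (x - 2)*4 = (-2 + x)*4 = -8 + 4*x)
A = -3 + √48557 (A = -3 + √(49109 + (-8 + 4*(-136))) = -3 + √(49109 + (-8 - 544)) = -3 + √(49109 - 552) = -3 + √48557 ≈ 217.36)
1/A = 1/(-3 + √48557)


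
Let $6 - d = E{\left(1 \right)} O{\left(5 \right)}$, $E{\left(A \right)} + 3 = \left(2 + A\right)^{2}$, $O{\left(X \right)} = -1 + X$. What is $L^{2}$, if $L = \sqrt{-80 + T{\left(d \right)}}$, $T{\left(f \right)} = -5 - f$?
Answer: $-67$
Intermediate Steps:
$E{\left(A \right)} = -3 + \left(2 + A\right)^{2}$
$d = -18$ ($d = 6 - \left(-3 + \left(2 + 1\right)^{2}\right) \left(-1 + 5\right) = 6 - \left(-3 + 3^{2}\right) 4 = 6 - \left(-3 + 9\right) 4 = 6 - 6 \cdot 4 = 6 - 24 = -18$)
$L = i \sqrt{67}$ ($L = \sqrt{-80 - -13} = \sqrt{-80 + \left(-5 + 18\right)} = \sqrt{-80 + 13} = \sqrt{-67} = i \sqrt{67} \approx 8.1853 i$)
$L^{2} = \left(i \sqrt{67}\right)^{2} = -67$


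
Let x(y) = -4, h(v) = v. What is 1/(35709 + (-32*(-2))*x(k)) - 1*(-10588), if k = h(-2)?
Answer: 375376365/35453 ≈ 10588.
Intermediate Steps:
k = -2
1/(35709 + (-32*(-2))*x(k)) - 1*(-10588) = 1/(35709 - 32*(-2)*(-4)) - 1*(-10588) = 1/(35709 + 64*(-4)) + 10588 = 1/(35709 - 256) + 10588 = 1/35453 + 10588 = 375376365/35453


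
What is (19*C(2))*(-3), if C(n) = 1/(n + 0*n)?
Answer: -57/2 ≈ -28.500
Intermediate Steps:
C(n) = 1/n (C(n) = 1/(n + 0) = 1/n)
(19*C(2))*(-3) = (19/2)*(-3) = -57/2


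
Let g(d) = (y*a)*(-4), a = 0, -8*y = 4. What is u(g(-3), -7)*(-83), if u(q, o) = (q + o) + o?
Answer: 1162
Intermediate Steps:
y = -½ (y = -⅛*4 = -½ ≈ -0.50000)
g(d) = 0 (g(d) = -½*0*(-4) = 0*(-4) = 0)
u(q, o) = q + 2*o (u(q, o) = (o + q) + o = q + 2*o)
u(g(-3), -7)*(-83) = (0 + 2*(-7))*(-83) = (0 - 14)*(-83) = -14*(-83) = 1162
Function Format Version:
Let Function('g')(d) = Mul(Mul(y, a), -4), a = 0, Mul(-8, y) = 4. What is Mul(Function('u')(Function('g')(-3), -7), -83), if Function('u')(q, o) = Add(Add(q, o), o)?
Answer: 1162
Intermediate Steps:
y = Rational(-1, 2) (y = Mul(Rational(-1, 8), 4) = Rational(-1, 2) ≈ -0.50000)
Function('g')(d) = 0 (Function('g')(d) = Mul(Mul(Rational(-1, 2), 0), -4) = Mul(0, -4) = 0)
Function('u')(q, o) = Add(q, Mul(2, o)) (Function('u')(q, o) = Add(Add(o, q), o) = Add(q, Mul(2, o)))
Mul(Function('u')(Function('g')(-3), -7), -83) = Mul(Add(0, Mul(2, -7)), -83) = Mul(Add(0, -14), -83) = Mul(-14, -83) = 1162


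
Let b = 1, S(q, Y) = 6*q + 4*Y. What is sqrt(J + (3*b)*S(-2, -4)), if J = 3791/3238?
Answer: I*sqrt(868434838)/3238 ≈ 9.1011*I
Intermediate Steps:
S(q, Y) = 4*Y + 6*q
J = 3791/3238 (J = 3791*(1/3238) = 3791/3238 ≈ 1.1708)
sqrt(J + (3*b)*S(-2, -4)) = sqrt(3791/3238 + (3*1)*(4*(-4) + 6*(-2))) = sqrt(3791/3238 + 3*(-16 - 12)) = sqrt(3791/3238 + 3*(-28)) = sqrt(3791/3238 - 84) = sqrt(-268201/3238) = I*sqrt(868434838)/3238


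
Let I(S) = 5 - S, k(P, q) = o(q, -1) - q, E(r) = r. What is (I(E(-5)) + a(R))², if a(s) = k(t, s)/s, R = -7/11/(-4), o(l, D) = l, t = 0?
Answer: 100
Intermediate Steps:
k(P, q) = 0 (k(P, q) = q - q = 0)
R = 7/44 (R = -7*1/11*(-¼) = -7/11*(-¼) = 7/44 ≈ 0.15909)
a(s) = 0 (a(s) = 0/s = 0)
(I(E(-5)) + a(R))² = ((5 - 1*(-5)) + 0)² = ((5 + 5) + 0)² = (10 + 0)² = 10² = 100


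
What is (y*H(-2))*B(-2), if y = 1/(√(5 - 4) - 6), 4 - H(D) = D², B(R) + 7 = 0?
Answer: 0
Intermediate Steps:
B(R) = -7 (B(R) = -7 + 0 = -7)
H(D) = 4 - D²
y = -⅕ (y = 1/(√1 - 6) = 1/(1 - 6) = 1/(-5) = -⅕ ≈ -0.20000)
(y*H(-2))*B(-2) = -(4 - 1*(-2)²)/5*(-7) = -(4 - 1*4)/5*(-7) = -(4 - 4)/5*(-7) = -⅕*0*(-7) = 0*(-7) = 0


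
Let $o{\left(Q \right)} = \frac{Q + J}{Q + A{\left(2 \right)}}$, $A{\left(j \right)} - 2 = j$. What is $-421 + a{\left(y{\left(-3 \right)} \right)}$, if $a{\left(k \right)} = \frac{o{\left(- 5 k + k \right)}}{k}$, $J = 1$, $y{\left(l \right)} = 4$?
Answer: $- \frac{6731}{16} \approx -420.69$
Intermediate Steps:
$A{\left(j \right)} = 2 + j$
$o{\left(Q \right)} = \frac{1 + Q}{4 + Q}$ ($o{\left(Q \right)} = \frac{Q + 1}{Q + \left(2 + 2\right)} = \frac{1 + Q}{Q + 4} = \frac{1 + Q}{4 + Q}$)
$a{\left(k \right)} = \frac{1 - 4 k}{k \left(4 - 4 k\right)}$ ($a{\left(k \right)} = \frac{\frac{1}{4 + \left(- 5 k + k\right)} \left(1 + \left(- 5 k + k\right)\right)}{k} = \frac{\frac{1}{4 - 4 k} \left(1 - 4 k\right)}{k} = \frac{1 - 4 k}{k \left(4 - 4 k\right)}$)
$-421 + a{\left(y{\left(-3 \right)} \right)} = -421 + \frac{- \frac{1}{4} + 4}{4 \left(-1 + 4\right)} = -421 + \frac{1}{4} \cdot \frac{1}{3} \cdot \frac{15}{4} = -421 + \frac{5}{16} = - \frac{6731}{16}$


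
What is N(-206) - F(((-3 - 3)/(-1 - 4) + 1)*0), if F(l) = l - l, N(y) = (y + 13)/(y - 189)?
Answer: 193/395 ≈ 0.48861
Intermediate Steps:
N(y) = (13 + y)/(-189 + y)
F(l) = 0
N(-206) - F(((-3 - 3)/(-1 - 4) + 1)*0) = (13 - 206)/(-189 - 206) - 1*0 = -193/(-395) + 0 = -1/395*(-193) + 0 = 193/395 + 0 = 193/395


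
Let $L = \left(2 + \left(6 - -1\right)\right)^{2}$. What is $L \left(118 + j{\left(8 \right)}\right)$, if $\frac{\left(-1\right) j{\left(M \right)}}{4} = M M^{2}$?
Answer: $-156330$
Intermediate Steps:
$j{\left(M \right)} = - 4 M^{3}$ ($j{\left(M \right)} = - 4 M M^{2} = - 4 M^{3}$)
$L = 81$ ($L = \left(2 + \left(6 + 1\right)\right)^{2} = \left(2 + 7\right)^{2} = 9^{2} = 81$)
$L \left(118 + j{\left(8 \right)}\right) = 81 \left(118 - 4 \cdot 8^{3}\right) = 81 \left(118 - 2048\right) = 81 \left(-1930\right) = -156330$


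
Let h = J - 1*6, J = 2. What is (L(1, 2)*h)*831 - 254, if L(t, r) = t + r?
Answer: -10226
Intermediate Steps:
L(t, r) = r + t
h = -4 (h = 2 - 1*6 = 2 - 6 = -4)
(L(1, 2)*h)*831 - 254 = ((2 + 1)*(-4))*831 - 254 = (3*(-4))*831 - 254 = -12*831 - 254 = -9972 - 254 = -10226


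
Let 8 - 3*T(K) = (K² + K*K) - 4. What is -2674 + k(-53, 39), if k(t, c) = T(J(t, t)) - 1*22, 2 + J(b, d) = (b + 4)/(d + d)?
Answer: -45397537/16854 ≈ -2693.6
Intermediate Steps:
J(b, d) = -2 + (4 + b)/(2*d) (J(b, d) = -2 + (b + 4)/(d + d) = -2 + (4 + b)/((2*d)) = -2 + (4 + b)*(1/(2*d)) = -2 + (4 + b)/(2*d))
T(K) = 4 - 2*K²/3 (T(K) = 8/3 - ((K² + K*K) - 4)/3 = 8/3 - ((K² + K²) - 4)/3 = 8/3 - (2*K² - 4)/3 = 8/3 - (-4 + 2*K²)/3 = 8/3 + (4/3 - 2*K²/3) = 4 - 2*K²/3)
k(t, c) = -18 - (4 - 3*t)²/(6*t²) (k(t, c) = (4 - 2*(4 + t - 4*t)²/(4*t²)/3) - 1*22 = (4 - 2*(4 - 3*t)²/(4*t²)/3) - 22 = (4 - (4 - 3*t)²/(6*t²)) - 22 = -18 - (4 - 3*t)²/(6*t²))
-2674 + k(-53, 39) = -2674 + (-39/2 + 4/(-53) - 8/3/(-53)²) = -2674 + (-39/2 + 4*(-1/53) - 8/3*1/2809) = -2674 + (-39/2 - 4/53 - 8/8427) = -2674 - 329941/16854 = -45397537/16854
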